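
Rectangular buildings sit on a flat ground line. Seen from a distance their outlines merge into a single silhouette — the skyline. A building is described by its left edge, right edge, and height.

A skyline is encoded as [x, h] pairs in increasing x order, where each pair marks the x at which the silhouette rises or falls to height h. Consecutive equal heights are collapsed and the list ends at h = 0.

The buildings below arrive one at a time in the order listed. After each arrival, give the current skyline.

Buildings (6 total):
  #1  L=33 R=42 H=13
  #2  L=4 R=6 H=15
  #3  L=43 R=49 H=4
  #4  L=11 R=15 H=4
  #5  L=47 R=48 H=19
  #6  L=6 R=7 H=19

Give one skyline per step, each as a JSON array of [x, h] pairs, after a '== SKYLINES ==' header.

== SKYLINES ==
[[33,13],[42,0]]
[[4,15],[6,0],[33,13],[42,0]]
[[4,15],[6,0],[33,13],[42,0],[43,4],[49,0]]
[[4,15],[6,0],[11,4],[15,0],[33,13],[42,0],[43,4],[49,0]]
[[4,15],[6,0],[11,4],[15,0],[33,13],[42,0],[43,4],[47,19],[48,4],[49,0]]
[[4,15],[6,19],[7,0],[11,4],[15,0],[33,13],[42,0],[43,4],[47,19],[48,4],[49,0]]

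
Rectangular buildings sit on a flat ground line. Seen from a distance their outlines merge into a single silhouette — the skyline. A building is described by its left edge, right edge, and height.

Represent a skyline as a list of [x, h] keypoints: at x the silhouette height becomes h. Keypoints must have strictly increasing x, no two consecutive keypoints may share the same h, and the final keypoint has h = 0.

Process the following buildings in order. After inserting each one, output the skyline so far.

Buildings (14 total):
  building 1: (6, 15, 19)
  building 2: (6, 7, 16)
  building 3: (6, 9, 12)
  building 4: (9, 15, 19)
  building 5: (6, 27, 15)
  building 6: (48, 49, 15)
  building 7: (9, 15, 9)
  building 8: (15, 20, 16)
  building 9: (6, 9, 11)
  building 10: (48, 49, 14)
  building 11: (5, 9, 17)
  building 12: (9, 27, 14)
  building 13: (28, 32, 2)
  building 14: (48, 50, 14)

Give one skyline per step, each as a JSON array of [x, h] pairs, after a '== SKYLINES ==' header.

== SKYLINES ==
[[6,19],[15,0]]
[[6,19],[15,0]]
[[6,19],[15,0]]
[[6,19],[15,0]]
[[6,19],[15,15],[27,0]]
[[6,19],[15,15],[27,0],[48,15],[49,0]]
[[6,19],[15,15],[27,0],[48,15],[49,0]]
[[6,19],[15,16],[20,15],[27,0],[48,15],[49,0]]
[[6,19],[15,16],[20,15],[27,0],[48,15],[49,0]]
[[6,19],[15,16],[20,15],[27,0],[48,15],[49,0]]
[[5,17],[6,19],[15,16],[20,15],[27,0],[48,15],[49,0]]
[[5,17],[6,19],[15,16],[20,15],[27,0],[48,15],[49,0]]
[[5,17],[6,19],[15,16],[20,15],[27,0],[28,2],[32,0],[48,15],[49,0]]
[[5,17],[6,19],[15,16],[20,15],[27,0],[28,2],[32,0],[48,15],[49,14],[50,0]]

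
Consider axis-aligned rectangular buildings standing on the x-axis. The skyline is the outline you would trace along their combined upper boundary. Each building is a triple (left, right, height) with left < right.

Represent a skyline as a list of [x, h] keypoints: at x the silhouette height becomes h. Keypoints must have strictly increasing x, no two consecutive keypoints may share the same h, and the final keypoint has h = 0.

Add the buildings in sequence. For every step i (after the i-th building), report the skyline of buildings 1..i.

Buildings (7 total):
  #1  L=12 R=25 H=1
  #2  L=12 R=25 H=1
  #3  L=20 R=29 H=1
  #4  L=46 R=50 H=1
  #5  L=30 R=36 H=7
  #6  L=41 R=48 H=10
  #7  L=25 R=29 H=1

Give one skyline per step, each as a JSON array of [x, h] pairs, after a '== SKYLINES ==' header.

== SKYLINES ==
[[12,1],[25,0]]
[[12,1],[25,0]]
[[12,1],[29,0]]
[[12,1],[29,0],[46,1],[50,0]]
[[12,1],[29,0],[30,7],[36,0],[46,1],[50,0]]
[[12,1],[29,0],[30,7],[36,0],[41,10],[48,1],[50,0]]
[[12,1],[29,0],[30,7],[36,0],[41,10],[48,1],[50,0]]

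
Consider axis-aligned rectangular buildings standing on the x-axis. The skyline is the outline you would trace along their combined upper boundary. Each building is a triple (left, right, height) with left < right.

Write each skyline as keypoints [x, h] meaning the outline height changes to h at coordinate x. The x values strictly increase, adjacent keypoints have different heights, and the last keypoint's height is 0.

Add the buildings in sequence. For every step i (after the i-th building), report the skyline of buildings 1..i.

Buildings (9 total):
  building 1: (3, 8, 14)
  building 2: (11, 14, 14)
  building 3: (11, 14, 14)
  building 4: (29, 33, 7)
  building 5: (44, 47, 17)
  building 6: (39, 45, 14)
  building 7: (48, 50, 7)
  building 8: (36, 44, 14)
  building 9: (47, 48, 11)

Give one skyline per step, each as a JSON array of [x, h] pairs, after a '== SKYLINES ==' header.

== SKYLINES ==
[[3,14],[8,0]]
[[3,14],[8,0],[11,14],[14,0]]
[[3,14],[8,0],[11,14],[14,0]]
[[3,14],[8,0],[11,14],[14,0],[29,7],[33,0]]
[[3,14],[8,0],[11,14],[14,0],[29,7],[33,0],[44,17],[47,0]]
[[3,14],[8,0],[11,14],[14,0],[29,7],[33,0],[39,14],[44,17],[47,0]]
[[3,14],[8,0],[11,14],[14,0],[29,7],[33,0],[39,14],[44,17],[47,0],[48,7],[50,0]]
[[3,14],[8,0],[11,14],[14,0],[29,7],[33,0],[36,14],[44,17],[47,0],[48,7],[50,0]]
[[3,14],[8,0],[11,14],[14,0],[29,7],[33,0],[36,14],[44,17],[47,11],[48,7],[50,0]]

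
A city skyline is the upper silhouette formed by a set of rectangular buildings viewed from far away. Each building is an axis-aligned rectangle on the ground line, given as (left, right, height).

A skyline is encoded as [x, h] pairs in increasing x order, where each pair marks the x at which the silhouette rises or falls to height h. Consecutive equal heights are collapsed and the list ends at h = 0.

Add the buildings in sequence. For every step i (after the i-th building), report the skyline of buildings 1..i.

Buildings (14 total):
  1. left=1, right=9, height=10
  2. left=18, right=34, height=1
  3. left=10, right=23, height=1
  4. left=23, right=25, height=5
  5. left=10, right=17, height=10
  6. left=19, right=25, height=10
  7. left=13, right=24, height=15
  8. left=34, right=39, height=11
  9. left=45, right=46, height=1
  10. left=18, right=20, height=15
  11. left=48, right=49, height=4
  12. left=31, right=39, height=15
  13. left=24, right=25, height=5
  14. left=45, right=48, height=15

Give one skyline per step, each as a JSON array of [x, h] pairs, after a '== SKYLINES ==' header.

== SKYLINES ==
[[1,10],[9,0]]
[[1,10],[9,0],[18,1],[34,0]]
[[1,10],[9,0],[10,1],[34,0]]
[[1,10],[9,0],[10,1],[23,5],[25,1],[34,0]]
[[1,10],[9,0],[10,10],[17,1],[23,5],[25,1],[34,0]]
[[1,10],[9,0],[10,10],[17,1],[19,10],[25,1],[34,0]]
[[1,10],[9,0],[10,10],[13,15],[24,10],[25,1],[34,0]]
[[1,10],[9,0],[10,10],[13,15],[24,10],[25,1],[34,11],[39,0]]
[[1,10],[9,0],[10,10],[13,15],[24,10],[25,1],[34,11],[39,0],[45,1],[46,0]]
[[1,10],[9,0],[10,10],[13,15],[24,10],[25,1],[34,11],[39,0],[45,1],[46,0]]
[[1,10],[9,0],[10,10],[13,15],[24,10],[25,1],[34,11],[39,0],[45,1],[46,0],[48,4],[49,0]]
[[1,10],[9,0],[10,10],[13,15],[24,10],[25,1],[31,15],[39,0],[45,1],[46,0],[48,4],[49,0]]
[[1,10],[9,0],[10,10],[13,15],[24,10],[25,1],[31,15],[39,0],[45,1],[46,0],[48,4],[49,0]]
[[1,10],[9,0],[10,10],[13,15],[24,10],[25,1],[31,15],[39,0],[45,15],[48,4],[49,0]]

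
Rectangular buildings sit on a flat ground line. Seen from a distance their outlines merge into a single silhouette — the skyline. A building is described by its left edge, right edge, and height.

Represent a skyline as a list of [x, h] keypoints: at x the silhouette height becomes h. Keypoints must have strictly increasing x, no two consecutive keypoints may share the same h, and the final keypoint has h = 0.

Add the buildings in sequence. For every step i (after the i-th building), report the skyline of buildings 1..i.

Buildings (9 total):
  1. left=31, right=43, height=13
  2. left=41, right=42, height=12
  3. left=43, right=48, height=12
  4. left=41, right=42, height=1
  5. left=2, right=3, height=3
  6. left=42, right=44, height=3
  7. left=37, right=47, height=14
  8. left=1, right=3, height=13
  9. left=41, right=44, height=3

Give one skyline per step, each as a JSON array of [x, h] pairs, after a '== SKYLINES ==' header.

== SKYLINES ==
[[31,13],[43,0]]
[[31,13],[43,0]]
[[31,13],[43,12],[48,0]]
[[31,13],[43,12],[48,0]]
[[2,3],[3,0],[31,13],[43,12],[48,0]]
[[2,3],[3,0],[31,13],[43,12],[48,0]]
[[2,3],[3,0],[31,13],[37,14],[47,12],[48,0]]
[[1,13],[3,0],[31,13],[37,14],[47,12],[48,0]]
[[1,13],[3,0],[31,13],[37,14],[47,12],[48,0]]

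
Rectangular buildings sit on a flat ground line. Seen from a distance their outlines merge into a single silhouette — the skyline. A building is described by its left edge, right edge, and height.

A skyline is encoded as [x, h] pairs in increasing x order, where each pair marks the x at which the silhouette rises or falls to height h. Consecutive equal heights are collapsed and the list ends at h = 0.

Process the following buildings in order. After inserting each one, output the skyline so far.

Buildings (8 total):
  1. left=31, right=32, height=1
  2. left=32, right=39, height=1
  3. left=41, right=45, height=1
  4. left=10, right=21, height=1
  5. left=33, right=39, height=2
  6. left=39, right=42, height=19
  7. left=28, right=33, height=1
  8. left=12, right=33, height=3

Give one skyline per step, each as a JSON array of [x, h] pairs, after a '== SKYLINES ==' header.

== SKYLINES ==
[[31,1],[32,0]]
[[31,1],[39,0]]
[[31,1],[39,0],[41,1],[45,0]]
[[10,1],[21,0],[31,1],[39,0],[41,1],[45,0]]
[[10,1],[21,0],[31,1],[33,2],[39,0],[41,1],[45,0]]
[[10,1],[21,0],[31,1],[33,2],[39,19],[42,1],[45,0]]
[[10,1],[21,0],[28,1],[33,2],[39,19],[42,1],[45,0]]
[[10,1],[12,3],[33,2],[39,19],[42,1],[45,0]]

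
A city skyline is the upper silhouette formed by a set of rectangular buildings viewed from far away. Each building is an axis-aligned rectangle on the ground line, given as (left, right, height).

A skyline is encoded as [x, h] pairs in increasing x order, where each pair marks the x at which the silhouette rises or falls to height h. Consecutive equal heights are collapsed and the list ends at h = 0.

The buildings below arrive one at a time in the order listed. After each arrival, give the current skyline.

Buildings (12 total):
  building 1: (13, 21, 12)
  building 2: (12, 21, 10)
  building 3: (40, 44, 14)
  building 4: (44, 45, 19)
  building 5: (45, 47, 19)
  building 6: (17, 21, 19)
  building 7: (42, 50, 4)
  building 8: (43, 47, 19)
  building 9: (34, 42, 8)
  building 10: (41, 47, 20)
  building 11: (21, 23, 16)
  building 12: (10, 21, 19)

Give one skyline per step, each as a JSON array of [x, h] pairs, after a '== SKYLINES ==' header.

== SKYLINES ==
[[13,12],[21,0]]
[[12,10],[13,12],[21,0]]
[[12,10],[13,12],[21,0],[40,14],[44,0]]
[[12,10],[13,12],[21,0],[40,14],[44,19],[45,0]]
[[12,10],[13,12],[21,0],[40,14],[44,19],[47,0]]
[[12,10],[13,12],[17,19],[21,0],[40,14],[44,19],[47,0]]
[[12,10],[13,12],[17,19],[21,0],[40,14],[44,19],[47,4],[50,0]]
[[12,10],[13,12],[17,19],[21,0],[40,14],[43,19],[47,4],[50,0]]
[[12,10],[13,12],[17,19],[21,0],[34,8],[40,14],[43,19],[47,4],[50,0]]
[[12,10],[13,12],[17,19],[21,0],[34,8],[40,14],[41,20],[47,4],[50,0]]
[[12,10],[13,12],[17,19],[21,16],[23,0],[34,8],[40,14],[41,20],[47,4],[50,0]]
[[10,19],[21,16],[23,0],[34,8],[40,14],[41,20],[47,4],[50,0]]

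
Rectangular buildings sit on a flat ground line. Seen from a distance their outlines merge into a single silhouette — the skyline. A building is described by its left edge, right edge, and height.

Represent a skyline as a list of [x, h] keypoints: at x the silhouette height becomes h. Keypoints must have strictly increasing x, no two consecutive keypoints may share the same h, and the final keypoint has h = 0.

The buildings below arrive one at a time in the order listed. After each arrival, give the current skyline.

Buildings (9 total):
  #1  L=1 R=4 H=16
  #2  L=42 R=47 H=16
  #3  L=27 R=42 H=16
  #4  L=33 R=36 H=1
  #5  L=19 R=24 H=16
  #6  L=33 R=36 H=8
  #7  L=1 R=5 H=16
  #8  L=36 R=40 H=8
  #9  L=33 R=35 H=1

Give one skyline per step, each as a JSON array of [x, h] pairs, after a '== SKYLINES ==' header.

== SKYLINES ==
[[1,16],[4,0]]
[[1,16],[4,0],[42,16],[47,0]]
[[1,16],[4,0],[27,16],[47,0]]
[[1,16],[4,0],[27,16],[47,0]]
[[1,16],[4,0],[19,16],[24,0],[27,16],[47,0]]
[[1,16],[4,0],[19,16],[24,0],[27,16],[47,0]]
[[1,16],[5,0],[19,16],[24,0],[27,16],[47,0]]
[[1,16],[5,0],[19,16],[24,0],[27,16],[47,0]]
[[1,16],[5,0],[19,16],[24,0],[27,16],[47,0]]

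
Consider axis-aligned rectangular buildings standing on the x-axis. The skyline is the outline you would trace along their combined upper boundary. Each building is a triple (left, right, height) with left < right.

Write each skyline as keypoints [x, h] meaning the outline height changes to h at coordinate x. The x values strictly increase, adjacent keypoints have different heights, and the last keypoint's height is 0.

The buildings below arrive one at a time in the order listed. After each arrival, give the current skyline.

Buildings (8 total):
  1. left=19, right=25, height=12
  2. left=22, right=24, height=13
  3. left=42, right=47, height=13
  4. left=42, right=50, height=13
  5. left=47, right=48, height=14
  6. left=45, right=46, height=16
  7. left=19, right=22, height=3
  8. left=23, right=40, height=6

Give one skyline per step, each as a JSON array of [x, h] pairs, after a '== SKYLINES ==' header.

== SKYLINES ==
[[19,12],[25,0]]
[[19,12],[22,13],[24,12],[25,0]]
[[19,12],[22,13],[24,12],[25,0],[42,13],[47,0]]
[[19,12],[22,13],[24,12],[25,0],[42,13],[50,0]]
[[19,12],[22,13],[24,12],[25,0],[42,13],[47,14],[48,13],[50,0]]
[[19,12],[22,13],[24,12],[25,0],[42,13],[45,16],[46,13],[47,14],[48,13],[50,0]]
[[19,12],[22,13],[24,12],[25,0],[42,13],[45,16],[46,13],[47,14],[48,13],[50,0]]
[[19,12],[22,13],[24,12],[25,6],[40,0],[42,13],[45,16],[46,13],[47,14],[48,13],[50,0]]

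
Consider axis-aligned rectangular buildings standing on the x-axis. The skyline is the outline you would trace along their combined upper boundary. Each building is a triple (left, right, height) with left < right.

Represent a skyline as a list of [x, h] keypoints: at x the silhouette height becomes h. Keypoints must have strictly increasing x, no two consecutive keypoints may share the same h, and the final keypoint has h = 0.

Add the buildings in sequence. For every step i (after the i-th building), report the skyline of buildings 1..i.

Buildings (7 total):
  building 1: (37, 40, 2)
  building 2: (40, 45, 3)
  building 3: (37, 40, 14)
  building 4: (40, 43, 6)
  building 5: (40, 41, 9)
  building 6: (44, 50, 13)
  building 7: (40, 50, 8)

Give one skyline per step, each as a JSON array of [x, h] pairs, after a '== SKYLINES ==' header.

== SKYLINES ==
[[37,2],[40,0]]
[[37,2],[40,3],[45,0]]
[[37,14],[40,3],[45,0]]
[[37,14],[40,6],[43,3],[45,0]]
[[37,14],[40,9],[41,6],[43,3],[45,0]]
[[37,14],[40,9],[41,6],[43,3],[44,13],[50,0]]
[[37,14],[40,9],[41,8],[44,13],[50,0]]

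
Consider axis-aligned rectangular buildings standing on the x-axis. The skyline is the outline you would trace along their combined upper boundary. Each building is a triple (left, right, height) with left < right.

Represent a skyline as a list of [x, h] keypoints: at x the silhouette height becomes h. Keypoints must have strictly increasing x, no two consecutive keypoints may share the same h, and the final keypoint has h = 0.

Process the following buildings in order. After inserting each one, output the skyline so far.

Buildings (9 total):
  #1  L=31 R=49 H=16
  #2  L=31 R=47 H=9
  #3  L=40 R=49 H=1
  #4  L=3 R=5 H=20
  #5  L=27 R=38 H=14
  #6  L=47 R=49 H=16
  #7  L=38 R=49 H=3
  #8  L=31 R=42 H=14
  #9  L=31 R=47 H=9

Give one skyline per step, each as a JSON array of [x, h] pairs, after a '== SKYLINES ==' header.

== SKYLINES ==
[[31,16],[49,0]]
[[31,16],[49,0]]
[[31,16],[49,0]]
[[3,20],[5,0],[31,16],[49,0]]
[[3,20],[5,0],[27,14],[31,16],[49,0]]
[[3,20],[5,0],[27,14],[31,16],[49,0]]
[[3,20],[5,0],[27,14],[31,16],[49,0]]
[[3,20],[5,0],[27,14],[31,16],[49,0]]
[[3,20],[5,0],[27,14],[31,16],[49,0]]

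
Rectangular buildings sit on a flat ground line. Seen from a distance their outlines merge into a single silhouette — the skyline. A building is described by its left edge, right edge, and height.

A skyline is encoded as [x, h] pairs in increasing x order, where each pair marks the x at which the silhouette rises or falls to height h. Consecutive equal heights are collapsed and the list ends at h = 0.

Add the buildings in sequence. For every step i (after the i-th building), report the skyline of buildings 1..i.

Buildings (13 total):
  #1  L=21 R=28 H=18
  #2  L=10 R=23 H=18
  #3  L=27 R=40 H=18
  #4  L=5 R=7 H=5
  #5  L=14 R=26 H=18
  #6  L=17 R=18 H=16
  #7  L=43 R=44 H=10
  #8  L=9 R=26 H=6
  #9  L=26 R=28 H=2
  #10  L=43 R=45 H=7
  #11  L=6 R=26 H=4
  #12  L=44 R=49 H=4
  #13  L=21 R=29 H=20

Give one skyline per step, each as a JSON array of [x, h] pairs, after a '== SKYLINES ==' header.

== SKYLINES ==
[[21,18],[28,0]]
[[10,18],[28,0]]
[[10,18],[40,0]]
[[5,5],[7,0],[10,18],[40,0]]
[[5,5],[7,0],[10,18],[40,0]]
[[5,5],[7,0],[10,18],[40,0]]
[[5,5],[7,0],[10,18],[40,0],[43,10],[44,0]]
[[5,5],[7,0],[9,6],[10,18],[40,0],[43,10],[44,0]]
[[5,5],[7,0],[9,6],[10,18],[40,0],[43,10],[44,0]]
[[5,5],[7,0],[9,6],[10,18],[40,0],[43,10],[44,7],[45,0]]
[[5,5],[7,4],[9,6],[10,18],[40,0],[43,10],[44,7],[45,0]]
[[5,5],[7,4],[9,6],[10,18],[40,0],[43,10],[44,7],[45,4],[49,0]]
[[5,5],[7,4],[9,6],[10,18],[21,20],[29,18],[40,0],[43,10],[44,7],[45,4],[49,0]]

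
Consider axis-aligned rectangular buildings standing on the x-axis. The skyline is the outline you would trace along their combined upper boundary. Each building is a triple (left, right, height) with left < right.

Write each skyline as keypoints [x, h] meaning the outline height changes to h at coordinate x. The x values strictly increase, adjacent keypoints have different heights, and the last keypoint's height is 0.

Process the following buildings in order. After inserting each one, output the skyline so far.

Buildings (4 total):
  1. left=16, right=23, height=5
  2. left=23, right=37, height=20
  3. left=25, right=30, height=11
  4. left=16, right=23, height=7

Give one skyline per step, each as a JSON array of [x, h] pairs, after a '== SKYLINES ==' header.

== SKYLINES ==
[[16,5],[23,0]]
[[16,5],[23,20],[37,0]]
[[16,5],[23,20],[37,0]]
[[16,7],[23,20],[37,0]]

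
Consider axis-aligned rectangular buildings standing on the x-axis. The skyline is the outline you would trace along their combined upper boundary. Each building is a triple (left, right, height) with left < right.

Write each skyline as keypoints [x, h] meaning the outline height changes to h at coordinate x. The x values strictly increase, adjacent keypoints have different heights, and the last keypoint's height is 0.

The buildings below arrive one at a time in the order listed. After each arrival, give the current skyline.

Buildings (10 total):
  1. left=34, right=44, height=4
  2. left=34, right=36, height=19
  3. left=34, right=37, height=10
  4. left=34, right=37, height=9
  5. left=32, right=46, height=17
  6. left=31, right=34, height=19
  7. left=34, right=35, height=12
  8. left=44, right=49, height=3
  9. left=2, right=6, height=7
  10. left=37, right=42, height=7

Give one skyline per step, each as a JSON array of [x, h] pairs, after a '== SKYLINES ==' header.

== SKYLINES ==
[[34,4],[44,0]]
[[34,19],[36,4],[44,0]]
[[34,19],[36,10],[37,4],[44,0]]
[[34,19],[36,10],[37,4],[44,0]]
[[32,17],[34,19],[36,17],[46,0]]
[[31,19],[36,17],[46,0]]
[[31,19],[36,17],[46,0]]
[[31,19],[36,17],[46,3],[49,0]]
[[2,7],[6,0],[31,19],[36,17],[46,3],[49,0]]
[[2,7],[6,0],[31,19],[36,17],[46,3],[49,0]]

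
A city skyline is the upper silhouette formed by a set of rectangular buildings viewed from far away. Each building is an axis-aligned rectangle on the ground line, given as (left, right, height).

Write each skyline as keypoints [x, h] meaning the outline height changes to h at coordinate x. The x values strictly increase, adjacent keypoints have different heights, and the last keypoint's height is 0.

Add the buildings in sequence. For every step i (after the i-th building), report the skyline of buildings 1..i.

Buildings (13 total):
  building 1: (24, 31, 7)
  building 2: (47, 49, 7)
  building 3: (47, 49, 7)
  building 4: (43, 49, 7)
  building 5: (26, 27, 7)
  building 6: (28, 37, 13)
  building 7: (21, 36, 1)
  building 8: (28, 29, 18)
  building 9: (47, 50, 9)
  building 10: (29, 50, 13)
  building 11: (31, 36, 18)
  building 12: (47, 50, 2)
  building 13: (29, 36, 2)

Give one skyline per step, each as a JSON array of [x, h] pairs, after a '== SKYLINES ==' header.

== SKYLINES ==
[[24,7],[31,0]]
[[24,7],[31,0],[47,7],[49,0]]
[[24,7],[31,0],[47,7],[49,0]]
[[24,7],[31,0],[43,7],[49,0]]
[[24,7],[31,0],[43,7],[49,0]]
[[24,7],[28,13],[37,0],[43,7],[49,0]]
[[21,1],[24,7],[28,13],[37,0],[43,7],[49,0]]
[[21,1],[24,7],[28,18],[29,13],[37,0],[43,7],[49,0]]
[[21,1],[24,7],[28,18],[29,13],[37,0],[43,7],[47,9],[50,0]]
[[21,1],[24,7],[28,18],[29,13],[50,0]]
[[21,1],[24,7],[28,18],[29,13],[31,18],[36,13],[50,0]]
[[21,1],[24,7],[28,18],[29,13],[31,18],[36,13],[50,0]]
[[21,1],[24,7],[28,18],[29,13],[31,18],[36,13],[50,0]]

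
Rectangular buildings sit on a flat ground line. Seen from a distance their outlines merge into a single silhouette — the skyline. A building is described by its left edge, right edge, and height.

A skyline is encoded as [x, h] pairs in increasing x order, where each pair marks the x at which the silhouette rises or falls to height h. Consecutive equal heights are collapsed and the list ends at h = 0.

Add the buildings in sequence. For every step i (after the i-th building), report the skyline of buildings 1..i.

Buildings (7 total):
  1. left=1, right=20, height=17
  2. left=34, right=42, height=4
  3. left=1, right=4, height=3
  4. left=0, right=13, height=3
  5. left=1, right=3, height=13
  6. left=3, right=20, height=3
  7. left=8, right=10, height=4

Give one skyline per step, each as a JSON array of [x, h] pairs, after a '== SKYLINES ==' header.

== SKYLINES ==
[[1,17],[20,0]]
[[1,17],[20,0],[34,4],[42,0]]
[[1,17],[20,0],[34,4],[42,0]]
[[0,3],[1,17],[20,0],[34,4],[42,0]]
[[0,3],[1,17],[20,0],[34,4],[42,0]]
[[0,3],[1,17],[20,0],[34,4],[42,0]]
[[0,3],[1,17],[20,0],[34,4],[42,0]]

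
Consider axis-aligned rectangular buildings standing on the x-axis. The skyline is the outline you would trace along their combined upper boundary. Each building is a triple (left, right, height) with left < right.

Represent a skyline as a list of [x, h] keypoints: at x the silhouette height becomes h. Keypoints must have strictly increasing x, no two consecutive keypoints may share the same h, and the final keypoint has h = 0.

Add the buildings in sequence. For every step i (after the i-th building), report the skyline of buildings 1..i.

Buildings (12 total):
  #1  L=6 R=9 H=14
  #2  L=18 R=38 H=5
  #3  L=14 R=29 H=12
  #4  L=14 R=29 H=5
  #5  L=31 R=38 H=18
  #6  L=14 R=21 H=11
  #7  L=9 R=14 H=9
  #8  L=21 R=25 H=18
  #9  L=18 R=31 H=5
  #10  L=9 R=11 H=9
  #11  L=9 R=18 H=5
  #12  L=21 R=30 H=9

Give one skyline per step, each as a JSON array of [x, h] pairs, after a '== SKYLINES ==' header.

== SKYLINES ==
[[6,14],[9,0]]
[[6,14],[9,0],[18,5],[38,0]]
[[6,14],[9,0],[14,12],[29,5],[38,0]]
[[6,14],[9,0],[14,12],[29,5],[38,0]]
[[6,14],[9,0],[14,12],[29,5],[31,18],[38,0]]
[[6,14],[9,0],[14,12],[29,5],[31,18],[38,0]]
[[6,14],[9,9],[14,12],[29,5],[31,18],[38,0]]
[[6,14],[9,9],[14,12],[21,18],[25,12],[29,5],[31,18],[38,0]]
[[6,14],[9,9],[14,12],[21,18],[25,12],[29,5],[31,18],[38,0]]
[[6,14],[9,9],[14,12],[21,18],[25,12],[29,5],[31,18],[38,0]]
[[6,14],[9,9],[14,12],[21,18],[25,12],[29,5],[31,18],[38,0]]
[[6,14],[9,9],[14,12],[21,18],[25,12],[29,9],[30,5],[31,18],[38,0]]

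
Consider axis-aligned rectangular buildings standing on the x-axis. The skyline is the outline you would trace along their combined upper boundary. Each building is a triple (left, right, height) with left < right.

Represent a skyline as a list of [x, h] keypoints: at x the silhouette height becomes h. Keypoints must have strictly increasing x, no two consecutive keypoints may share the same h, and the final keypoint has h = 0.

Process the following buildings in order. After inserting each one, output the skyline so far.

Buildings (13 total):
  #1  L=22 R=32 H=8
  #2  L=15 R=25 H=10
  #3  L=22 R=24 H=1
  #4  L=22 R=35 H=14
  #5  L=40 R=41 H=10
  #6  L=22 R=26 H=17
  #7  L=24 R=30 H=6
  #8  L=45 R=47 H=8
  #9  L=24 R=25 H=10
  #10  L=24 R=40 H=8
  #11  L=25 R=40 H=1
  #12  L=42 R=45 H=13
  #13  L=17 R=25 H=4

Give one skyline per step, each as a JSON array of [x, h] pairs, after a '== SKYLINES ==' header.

== SKYLINES ==
[[22,8],[32,0]]
[[15,10],[25,8],[32,0]]
[[15,10],[25,8],[32,0]]
[[15,10],[22,14],[35,0]]
[[15,10],[22,14],[35,0],[40,10],[41,0]]
[[15,10],[22,17],[26,14],[35,0],[40,10],[41,0]]
[[15,10],[22,17],[26,14],[35,0],[40,10],[41,0]]
[[15,10],[22,17],[26,14],[35,0],[40,10],[41,0],[45,8],[47,0]]
[[15,10],[22,17],[26,14],[35,0],[40,10],[41,0],[45,8],[47,0]]
[[15,10],[22,17],[26,14],[35,8],[40,10],[41,0],[45,8],[47,0]]
[[15,10],[22,17],[26,14],[35,8],[40,10],[41,0],[45,8],[47,0]]
[[15,10],[22,17],[26,14],[35,8],[40,10],[41,0],[42,13],[45,8],[47,0]]
[[15,10],[22,17],[26,14],[35,8],[40,10],[41,0],[42,13],[45,8],[47,0]]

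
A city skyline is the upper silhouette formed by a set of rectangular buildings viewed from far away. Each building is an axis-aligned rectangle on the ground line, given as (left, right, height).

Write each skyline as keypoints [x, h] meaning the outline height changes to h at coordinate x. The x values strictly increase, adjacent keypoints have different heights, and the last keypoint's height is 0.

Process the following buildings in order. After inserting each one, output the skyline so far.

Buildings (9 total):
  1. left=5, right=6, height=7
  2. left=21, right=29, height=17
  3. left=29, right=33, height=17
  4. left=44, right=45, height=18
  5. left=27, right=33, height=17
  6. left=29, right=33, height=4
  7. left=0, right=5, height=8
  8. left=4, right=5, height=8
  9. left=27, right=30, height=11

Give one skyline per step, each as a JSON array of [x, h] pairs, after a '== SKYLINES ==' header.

== SKYLINES ==
[[5,7],[6,0]]
[[5,7],[6,0],[21,17],[29,0]]
[[5,7],[6,0],[21,17],[33,0]]
[[5,7],[6,0],[21,17],[33,0],[44,18],[45,0]]
[[5,7],[6,0],[21,17],[33,0],[44,18],[45,0]]
[[5,7],[6,0],[21,17],[33,0],[44,18],[45,0]]
[[0,8],[5,7],[6,0],[21,17],[33,0],[44,18],[45,0]]
[[0,8],[5,7],[6,0],[21,17],[33,0],[44,18],[45,0]]
[[0,8],[5,7],[6,0],[21,17],[33,0],[44,18],[45,0]]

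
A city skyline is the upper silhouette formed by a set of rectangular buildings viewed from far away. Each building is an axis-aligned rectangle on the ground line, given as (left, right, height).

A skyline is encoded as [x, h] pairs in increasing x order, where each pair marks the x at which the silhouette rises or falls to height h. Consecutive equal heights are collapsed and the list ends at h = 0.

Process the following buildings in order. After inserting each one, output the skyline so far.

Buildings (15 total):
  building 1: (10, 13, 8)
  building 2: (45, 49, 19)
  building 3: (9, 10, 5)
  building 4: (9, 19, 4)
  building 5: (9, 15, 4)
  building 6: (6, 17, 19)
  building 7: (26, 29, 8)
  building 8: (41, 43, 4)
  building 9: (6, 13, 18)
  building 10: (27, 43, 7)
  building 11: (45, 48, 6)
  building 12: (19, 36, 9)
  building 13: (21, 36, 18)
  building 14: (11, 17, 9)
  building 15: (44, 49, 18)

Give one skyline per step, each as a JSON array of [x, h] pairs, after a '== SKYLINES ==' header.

== SKYLINES ==
[[10,8],[13,0]]
[[10,8],[13,0],[45,19],[49,0]]
[[9,5],[10,8],[13,0],[45,19],[49,0]]
[[9,5],[10,8],[13,4],[19,0],[45,19],[49,0]]
[[9,5],[10,8],[13,4],[19,0],[45,19],[49,0]]
[[6,19],[17,4],[19,0],[45,19],[49,0]]
[[6,19],[17,4],[19,0],[26,8],[29,0],[45,19],[49,0]]
[[6,19],[17,4],[19,0],[26,8],[29,0],[41,4],[43,0],[45,19],[49,0]]
[[6,19],[17,4],[19,0],[26,8],[29,0],[41,4],[43,0],[45,19],[49,0]]
[[6,19],[17,4],[19,0],[26,8],[29,7],[43,0],[45,19],[49,0]]
[[6,19],[17,4],[19,0],[26,8],[29,7],[43,0],[45,19],[49,0]]
[[6,19],[17,4],[19,9],[36,7],[43,0],[45,19],[49,0]]
[[6,19],[17,4],[19,9],[21,18],[36,7],[43,0],[45,19],[49,0]]
[[6,19],[17,4],[19,9],[21,18],[36,7],[43,0],[45,19],[49,0]]
[[6,19],[17,4],[19,9],[21,18],[36,7],[43,0],[44,18],[45,19],[49,0]]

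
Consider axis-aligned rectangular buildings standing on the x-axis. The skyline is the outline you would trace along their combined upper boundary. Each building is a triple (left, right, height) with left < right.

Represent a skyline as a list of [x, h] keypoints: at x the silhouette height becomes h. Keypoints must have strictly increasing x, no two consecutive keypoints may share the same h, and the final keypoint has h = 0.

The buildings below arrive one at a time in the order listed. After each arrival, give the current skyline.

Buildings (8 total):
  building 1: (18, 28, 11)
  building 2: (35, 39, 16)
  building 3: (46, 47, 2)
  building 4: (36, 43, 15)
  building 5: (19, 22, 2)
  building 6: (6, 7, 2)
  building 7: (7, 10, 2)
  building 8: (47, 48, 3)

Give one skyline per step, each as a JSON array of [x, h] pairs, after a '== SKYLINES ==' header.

== SKYLINES ==
[[18,11],[28,0]]
[[18,11],[28,0],[35,16],[39,0]]
[[18,11],[28,0],[35,16],[39,0],[46,2],[47,0]]
[[18,11],[28,0],[35,16],[39,15],[43,0],[46,2],[47,0]]
[[18,11],[28,0],[35,16],[39,15],[43,0],[46,2],[47,0]]
[[6,2],[7,0],[18,11],[28,0],[35,16],[39,15],[43,0],[46,2],[47,0]]
[[6,2],[10,0],[18,11],[28,0],[35,16],[39,15],[43,0],[46,2],[47,0]]
[[6,2],[10,0],[18,11],[28,0],[35,16],[39,15],[43,0],[46,2],[47,3],[48,0]]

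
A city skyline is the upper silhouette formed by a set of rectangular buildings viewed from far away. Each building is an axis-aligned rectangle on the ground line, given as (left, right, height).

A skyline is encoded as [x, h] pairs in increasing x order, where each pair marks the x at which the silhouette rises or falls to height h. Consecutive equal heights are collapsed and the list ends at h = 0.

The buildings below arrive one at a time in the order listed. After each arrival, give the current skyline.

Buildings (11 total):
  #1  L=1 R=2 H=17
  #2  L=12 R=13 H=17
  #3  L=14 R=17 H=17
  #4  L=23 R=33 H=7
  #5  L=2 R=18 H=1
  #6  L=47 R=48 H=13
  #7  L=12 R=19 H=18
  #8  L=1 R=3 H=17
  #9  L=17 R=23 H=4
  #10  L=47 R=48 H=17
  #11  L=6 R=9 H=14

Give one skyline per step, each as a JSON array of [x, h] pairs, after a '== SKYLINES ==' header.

== SKYLINES ==
[[1,17],[2,0]]
[[1,17],[2,0],[12,17],[13,0]]
[[1,17],[2,0],[12,17],[13,0],[14,17],[17,0]]
[[1,17],[2,0],[12,17],[13,0],[14,17],[17,0],[23,7],[33,0]]
[[1,17],[2,1],[12,17],[13,1],[14,17],[17,1],[18,0],[23,7],[33,0]]
[[1,17],[2,1],[12,17],[13,1],[14,17],[17,1],[18,0],[23,7],[33,0],[47,13],[48,0]]
[[1,17],[2,1],[12,18],[19,0],[23,7],[33,0],[47,13],[48,0]]
[[1,17],[3,1],[12,18],[19,0],[23,7],[33,0],[47,13],[48,0]]
[[1,17],[3,1],[12,18],[19,4],[23,7],[33,0],[47,13],[48,0]]
[[1,17],[3,1],[12,18],[19,4],[23,7],[33,0],[47,17],[48,0]]
[[1,17],[3,1],[6,14],[9,1],[12,18],[19,4],[23,7],[33,0],[47,17],[48,0]]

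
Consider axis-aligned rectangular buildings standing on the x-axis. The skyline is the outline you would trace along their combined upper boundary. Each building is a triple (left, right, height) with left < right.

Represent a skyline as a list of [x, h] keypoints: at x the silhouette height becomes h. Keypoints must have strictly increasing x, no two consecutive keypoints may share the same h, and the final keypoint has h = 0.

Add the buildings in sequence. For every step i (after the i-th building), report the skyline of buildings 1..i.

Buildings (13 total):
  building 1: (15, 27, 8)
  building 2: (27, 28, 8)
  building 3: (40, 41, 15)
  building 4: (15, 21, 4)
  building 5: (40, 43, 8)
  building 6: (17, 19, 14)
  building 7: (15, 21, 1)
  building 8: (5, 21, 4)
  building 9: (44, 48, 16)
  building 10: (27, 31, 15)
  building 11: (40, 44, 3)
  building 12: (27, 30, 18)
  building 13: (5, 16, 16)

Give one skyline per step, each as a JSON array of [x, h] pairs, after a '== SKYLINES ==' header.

== SKYLINES ==
[[15,8],[27,0]]
[[15,8],[28,0]]
[[15,8],[28,0],[40,15],[41,0]]
[[15,8],[28,0],[40,15],[41,0]]
[[15,8],[28,0],[40,15],[41,8],[43,0]]
[[15,8],[17,14],[19,8],[28,0],[40,15],[41,8],[43,0]]
[[15,8],[17,14],[19,8],[28,0],[40,15],[41,8],[43,0]]
[[5,4],[15,8],[17,14],[19,8],[28,0],[40,15],[41,8],[43,0]]
[[5,4],[15,8],[17,14],[19,8],[28,0],[40,15],[41,8],[43,0],[44,16],[48,0]]
[[5,4],[15,8],[17,14],[19,8],[27,15],[31,0],[40,15],[41,8],[43,0],[44,16],[48,0]]
[[5,4],[15,8],[17,14],[19,8],[27,15],[31,0],[40,15],[41,8],[43,3],[44,16],[48,0]]
[[5,4],[15,8],[17,14],[19,8],[27,18],[30,15],[31,0],[40,15],[41,8],[43,3],[44,16],[48,0]]
[[5,16],[16,8],[17,14],[19,8],[27,18],[30,15],[31,0],[40,15],[41,8],[43,3],[44,16],[48,0]]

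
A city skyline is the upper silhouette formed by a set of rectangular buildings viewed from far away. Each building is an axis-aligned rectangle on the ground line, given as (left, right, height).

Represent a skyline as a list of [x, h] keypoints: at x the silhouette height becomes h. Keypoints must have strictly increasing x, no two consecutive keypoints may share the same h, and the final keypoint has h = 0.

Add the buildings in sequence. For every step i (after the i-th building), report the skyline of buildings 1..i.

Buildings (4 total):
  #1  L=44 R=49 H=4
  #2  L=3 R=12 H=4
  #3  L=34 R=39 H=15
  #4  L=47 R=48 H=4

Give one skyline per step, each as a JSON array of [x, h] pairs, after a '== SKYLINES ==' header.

== SKYLINES ==
[[44,4],[49,0]]
[[3,4],[12,0],[44,4],[49,0]]
[[3,4],[12,0],[34,15],[39,0],[44,4],[49,0]]
[[3,4],[12,0],[34,15],[39,0],[44,4],[49,0]]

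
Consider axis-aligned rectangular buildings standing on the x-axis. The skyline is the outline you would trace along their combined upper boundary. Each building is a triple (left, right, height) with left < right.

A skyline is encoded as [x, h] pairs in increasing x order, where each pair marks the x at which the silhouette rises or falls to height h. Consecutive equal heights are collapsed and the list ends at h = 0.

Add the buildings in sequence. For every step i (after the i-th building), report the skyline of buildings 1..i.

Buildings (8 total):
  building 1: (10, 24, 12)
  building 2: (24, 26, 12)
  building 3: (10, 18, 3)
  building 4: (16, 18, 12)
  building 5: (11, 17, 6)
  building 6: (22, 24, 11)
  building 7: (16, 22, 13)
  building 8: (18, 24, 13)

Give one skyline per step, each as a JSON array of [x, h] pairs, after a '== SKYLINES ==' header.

== SKYLINES ==
[[10,12],[24,0]]
[[10,12],[26,0]]
[[10,12],[26,0]]
[[10,12],[26,0]]
[[10,12],[26,0]]
[[10,12],[26,0]]
[[10,12],[16,13],[22,12],[26,0]]
[[10,12],[16,13],[24,12],[26,0]]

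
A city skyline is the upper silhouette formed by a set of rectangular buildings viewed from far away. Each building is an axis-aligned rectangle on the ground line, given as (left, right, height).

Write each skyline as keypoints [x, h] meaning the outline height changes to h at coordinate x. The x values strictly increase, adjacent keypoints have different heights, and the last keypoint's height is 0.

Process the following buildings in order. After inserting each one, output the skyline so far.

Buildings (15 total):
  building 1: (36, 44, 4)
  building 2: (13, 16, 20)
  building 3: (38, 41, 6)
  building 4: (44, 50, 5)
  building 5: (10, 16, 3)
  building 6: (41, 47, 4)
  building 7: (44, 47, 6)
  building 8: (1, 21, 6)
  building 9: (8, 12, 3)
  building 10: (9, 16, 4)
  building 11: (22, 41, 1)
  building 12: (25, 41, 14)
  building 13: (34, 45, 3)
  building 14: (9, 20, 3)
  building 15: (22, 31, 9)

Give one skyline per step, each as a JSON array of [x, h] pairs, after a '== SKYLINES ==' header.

== SKYLINES ==
[[36,4],[44,0]]
[[13,20],[16,0],[36,4],[44,0]]
[[13,20],[16,0],[36,4],[38,6],[41,4],[44,0]]
[[13,20],[16,0],[36,4],[38,6],[41,4],[44,5],[50,0]]
[[10,3],[13,20],[16,0],[36,4],[38,6],[41,4],[44,5],[50,0]]
[[10,3],[13,20],[16,0],[36,4],[38,6],[41,4],[44,5],[50,0]]
[[10,3],[13,20],[16,0],[36,4],[38,6],[41,4],[44,6],[47,5],[50,0]]
[[1,6],[13,20],[16,6],[21,0],[36,4],[38,6],[41,4],[44,6],[47,5],[50,0]]
[[1,6],[13,20],[16,6],[21,0],[36,4],[38,6],[41,4],[44,6],[47,5],[50,0]]
[[1,6],[13,20],[16,6],[21,0],[36,4],[38,6],[41,4],[44,6],[47,5],[50,0]]
[[1,6],[13,20],[16,6],[21,0],[22,1],[36,4],[38,6],[41,4],[44,6],[47,5],[50,0]]
[[1,6],[13,20],[16,6],[21,0],[22,1],[25,14],[41,4],[44,6],[47,5],[50,0]]
[[1,6],[13,20],[16,6],[21,0],[22,1],[25,14],[41,4],[44,6],[47,5],[50,0]]
[[1,6],[13,20],[16,6],[21,0],[22,1],[25,14],[41,4],[44,6],[47,5],[50,0]]
[[1,6],[13,20],[16,6],[21,0],[22,9],[25,14],[41,4],[44,6],[47,5],[50,0]]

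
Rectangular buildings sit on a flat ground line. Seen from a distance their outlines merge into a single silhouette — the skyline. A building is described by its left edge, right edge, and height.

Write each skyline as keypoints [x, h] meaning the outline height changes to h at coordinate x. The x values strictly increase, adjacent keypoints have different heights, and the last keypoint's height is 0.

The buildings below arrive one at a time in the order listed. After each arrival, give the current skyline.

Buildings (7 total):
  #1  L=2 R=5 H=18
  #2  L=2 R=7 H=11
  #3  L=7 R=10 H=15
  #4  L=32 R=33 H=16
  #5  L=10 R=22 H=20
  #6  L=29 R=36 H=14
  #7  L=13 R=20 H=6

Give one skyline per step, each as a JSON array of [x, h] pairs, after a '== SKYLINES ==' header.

== SKYLINES ==
[[2,18],[5,0]]
[[2,18],[5,11],[7,0]]
[[2,18],[5,11],[7,15],[10,0]]
[[2,18],[5,11],[7,15],[10,0],[32,16],[33,0]]
[[2,18],[5,11],[7,15],[10,20],[22,0],[32,16],[33,0]]
[[2,18],[5,11],[7,15],[10,20],[22,0],[29,14],[32,16],[33,14],[36,0]]
[[2,18],[5,11],[7,15],[10,20],[22,0],[29,14],[32,16],[33,14],[36,0]]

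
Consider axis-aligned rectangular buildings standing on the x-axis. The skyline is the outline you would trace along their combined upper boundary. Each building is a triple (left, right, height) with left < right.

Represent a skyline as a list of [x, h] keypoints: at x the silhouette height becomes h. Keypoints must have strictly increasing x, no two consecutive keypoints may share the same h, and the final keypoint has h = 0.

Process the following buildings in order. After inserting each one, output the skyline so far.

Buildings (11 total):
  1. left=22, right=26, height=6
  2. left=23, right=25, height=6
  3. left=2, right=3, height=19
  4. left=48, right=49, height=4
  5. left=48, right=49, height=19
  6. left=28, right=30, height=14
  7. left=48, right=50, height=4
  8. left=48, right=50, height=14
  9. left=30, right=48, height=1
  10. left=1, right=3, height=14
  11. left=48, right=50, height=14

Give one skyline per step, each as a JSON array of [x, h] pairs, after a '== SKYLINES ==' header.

== SKYLINES ==
[[22,6],[26,0]]
[[22,6],[26,0]]
[[2,19],[3,0],[22,6],[26,0]]
[[2,19],[3,0],[22,6],[26,0],[48,4],[49,0]]
[[2,19],[3,0],[22,6],[26,0],[48,19],[49,0]]
[[2,19],[3,0],[22,6],[26,0],[28,14],[30,0],[48,19],[49,0]]
[[2,19],[3,0],[22,6],[26,0],[28,14],[30,0],[48,19],[49,4],[50,0]]
[[2,19],[3,0],[22,6],[26,0],[28,14],[30,0],[48,19],[49,14],[50,0]]
[[2,19],[3,0],[22,6],[26,0],[28,14],[30,1],[48,19],[49,14],[50,0]]
[[1,14],[2,19],[3,0],[22,6],[26,0],[28,14],[30,1],[48,19],[49,14],[50,0]]
[[1,14],[2,19],[3,0],[22,6],[26,0],[28,14],[30,1],[48,19],[49,14],[50,0]]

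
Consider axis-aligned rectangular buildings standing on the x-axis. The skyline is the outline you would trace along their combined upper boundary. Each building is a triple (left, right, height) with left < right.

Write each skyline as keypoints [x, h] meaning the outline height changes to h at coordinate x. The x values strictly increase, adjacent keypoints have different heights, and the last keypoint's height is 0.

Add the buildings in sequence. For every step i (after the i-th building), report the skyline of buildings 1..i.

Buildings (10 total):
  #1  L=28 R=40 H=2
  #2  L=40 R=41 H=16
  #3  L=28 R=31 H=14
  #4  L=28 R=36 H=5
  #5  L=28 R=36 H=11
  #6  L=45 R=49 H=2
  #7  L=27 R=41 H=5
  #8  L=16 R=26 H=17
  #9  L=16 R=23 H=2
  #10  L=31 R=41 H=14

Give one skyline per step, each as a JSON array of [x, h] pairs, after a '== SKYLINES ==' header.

== SKYLINES ==
[[28,2],[40,0]]
[[28,2],[40,16],[41,0]]
[[28,14],[31,2],[40,16],[41,0]]
[[28,14],[31,5],[36,2],[40,16],[41,0]]
[[28,14],[31,11],[36,2],[40,16],[41,0]]
[[28,14],[31,11],[36,2],[40,16],[41,0],[45,2],[49,0]]
[[27,5],[28,14],[31,11],[36,5],[40,16],[41,0],[45,2],[49,0]]
[[16,17],[26,0],[27,5],[28,14],[31,11],[36,5],[40,16],[41,0],[45,2],[49,0]]
[[16,17],[26,0],[27,5],[28,14],[31,11],[36,5],[40,16],[41,0],[45,2],[49,0]]
[[16,17],[26,0],[27,5],[28,14],[40,16],[41,0],[45,2],[49,0]]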